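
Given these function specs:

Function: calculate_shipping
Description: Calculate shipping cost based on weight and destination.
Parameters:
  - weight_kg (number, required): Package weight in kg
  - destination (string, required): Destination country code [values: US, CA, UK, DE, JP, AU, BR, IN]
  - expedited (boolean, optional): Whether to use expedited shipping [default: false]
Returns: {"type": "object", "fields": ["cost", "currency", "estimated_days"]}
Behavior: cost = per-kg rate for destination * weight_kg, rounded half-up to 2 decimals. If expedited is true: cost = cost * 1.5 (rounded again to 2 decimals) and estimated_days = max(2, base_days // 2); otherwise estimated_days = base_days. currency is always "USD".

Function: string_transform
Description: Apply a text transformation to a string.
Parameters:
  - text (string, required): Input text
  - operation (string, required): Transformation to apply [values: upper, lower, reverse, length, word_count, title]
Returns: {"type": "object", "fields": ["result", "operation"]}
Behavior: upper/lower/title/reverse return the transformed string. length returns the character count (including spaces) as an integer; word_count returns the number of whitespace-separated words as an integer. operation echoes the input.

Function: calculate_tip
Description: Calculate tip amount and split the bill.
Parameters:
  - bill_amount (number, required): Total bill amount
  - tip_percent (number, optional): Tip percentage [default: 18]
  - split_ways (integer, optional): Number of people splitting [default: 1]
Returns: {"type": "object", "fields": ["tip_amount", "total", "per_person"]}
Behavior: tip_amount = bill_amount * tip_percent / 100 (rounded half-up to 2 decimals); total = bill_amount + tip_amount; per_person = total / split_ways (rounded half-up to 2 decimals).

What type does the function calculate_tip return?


The calculate_tip spec declares Returns: {"type": "object", "fields": ["tip_amount", "total", "per_person"]}
Type:
object


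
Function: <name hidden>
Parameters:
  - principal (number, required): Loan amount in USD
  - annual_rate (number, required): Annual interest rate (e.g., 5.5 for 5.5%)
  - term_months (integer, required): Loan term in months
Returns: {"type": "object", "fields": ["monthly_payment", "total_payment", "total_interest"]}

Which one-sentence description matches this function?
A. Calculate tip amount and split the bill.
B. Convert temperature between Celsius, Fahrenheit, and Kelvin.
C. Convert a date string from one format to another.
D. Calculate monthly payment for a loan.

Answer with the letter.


Parameters principal, annual_rate, term_months and return ["monthly_payment", "total_payment", "total_interest"] fit: Calculate monthly payment for a loan.
D


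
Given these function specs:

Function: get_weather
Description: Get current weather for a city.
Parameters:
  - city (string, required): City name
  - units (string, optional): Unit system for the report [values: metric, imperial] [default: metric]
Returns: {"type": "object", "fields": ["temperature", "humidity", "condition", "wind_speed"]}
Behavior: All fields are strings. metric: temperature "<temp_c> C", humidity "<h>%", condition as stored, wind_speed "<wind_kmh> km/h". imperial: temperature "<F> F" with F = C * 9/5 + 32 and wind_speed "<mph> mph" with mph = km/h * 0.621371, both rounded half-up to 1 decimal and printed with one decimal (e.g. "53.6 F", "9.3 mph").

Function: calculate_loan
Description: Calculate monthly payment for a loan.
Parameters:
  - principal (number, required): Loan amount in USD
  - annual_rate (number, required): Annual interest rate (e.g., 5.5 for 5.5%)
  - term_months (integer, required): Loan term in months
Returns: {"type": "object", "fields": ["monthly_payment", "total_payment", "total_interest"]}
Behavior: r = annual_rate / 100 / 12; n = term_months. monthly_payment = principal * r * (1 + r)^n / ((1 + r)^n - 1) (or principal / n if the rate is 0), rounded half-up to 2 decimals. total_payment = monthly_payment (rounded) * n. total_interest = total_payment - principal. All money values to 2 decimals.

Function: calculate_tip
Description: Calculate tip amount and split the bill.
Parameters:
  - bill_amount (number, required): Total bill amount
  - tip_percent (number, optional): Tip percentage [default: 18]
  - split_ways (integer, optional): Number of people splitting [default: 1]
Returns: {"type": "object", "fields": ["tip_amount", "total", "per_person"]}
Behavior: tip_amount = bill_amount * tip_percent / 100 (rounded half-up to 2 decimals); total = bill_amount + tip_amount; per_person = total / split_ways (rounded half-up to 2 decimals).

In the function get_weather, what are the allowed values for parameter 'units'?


The get_weather spec declares:
  - units (string, optional): Unit system for the report [values: metric, imperial] [default: metric]
Allowed values:
metric, imperial


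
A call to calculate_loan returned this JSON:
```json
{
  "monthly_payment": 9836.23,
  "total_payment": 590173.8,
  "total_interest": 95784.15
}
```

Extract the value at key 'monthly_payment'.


9836.23


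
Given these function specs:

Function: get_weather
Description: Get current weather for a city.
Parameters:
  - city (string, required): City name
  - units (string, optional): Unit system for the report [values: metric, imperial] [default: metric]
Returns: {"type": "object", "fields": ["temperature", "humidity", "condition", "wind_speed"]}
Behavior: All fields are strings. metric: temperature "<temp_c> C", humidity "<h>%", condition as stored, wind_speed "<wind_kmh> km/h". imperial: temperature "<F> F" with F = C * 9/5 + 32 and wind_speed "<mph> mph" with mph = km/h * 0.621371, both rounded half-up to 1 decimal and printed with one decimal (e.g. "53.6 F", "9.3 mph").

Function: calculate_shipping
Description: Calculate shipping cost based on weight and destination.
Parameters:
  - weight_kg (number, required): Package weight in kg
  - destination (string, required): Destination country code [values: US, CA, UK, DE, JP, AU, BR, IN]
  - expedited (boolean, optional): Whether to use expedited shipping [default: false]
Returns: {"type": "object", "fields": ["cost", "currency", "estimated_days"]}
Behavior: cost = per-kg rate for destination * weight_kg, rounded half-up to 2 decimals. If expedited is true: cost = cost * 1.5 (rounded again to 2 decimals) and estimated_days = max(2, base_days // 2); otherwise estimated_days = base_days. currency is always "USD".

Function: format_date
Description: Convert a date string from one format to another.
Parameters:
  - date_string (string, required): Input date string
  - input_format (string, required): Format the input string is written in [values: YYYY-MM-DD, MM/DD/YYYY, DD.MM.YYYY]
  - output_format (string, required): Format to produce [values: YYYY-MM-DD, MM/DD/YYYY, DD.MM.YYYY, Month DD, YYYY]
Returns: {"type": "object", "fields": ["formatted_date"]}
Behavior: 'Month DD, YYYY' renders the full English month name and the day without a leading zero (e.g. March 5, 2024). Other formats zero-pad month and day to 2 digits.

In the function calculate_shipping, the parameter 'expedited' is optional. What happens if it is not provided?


The calculate_shipping spec declares:
  - expedited (boolean, optional): Whether to use expedited shipping [default: false]
It defaults to false


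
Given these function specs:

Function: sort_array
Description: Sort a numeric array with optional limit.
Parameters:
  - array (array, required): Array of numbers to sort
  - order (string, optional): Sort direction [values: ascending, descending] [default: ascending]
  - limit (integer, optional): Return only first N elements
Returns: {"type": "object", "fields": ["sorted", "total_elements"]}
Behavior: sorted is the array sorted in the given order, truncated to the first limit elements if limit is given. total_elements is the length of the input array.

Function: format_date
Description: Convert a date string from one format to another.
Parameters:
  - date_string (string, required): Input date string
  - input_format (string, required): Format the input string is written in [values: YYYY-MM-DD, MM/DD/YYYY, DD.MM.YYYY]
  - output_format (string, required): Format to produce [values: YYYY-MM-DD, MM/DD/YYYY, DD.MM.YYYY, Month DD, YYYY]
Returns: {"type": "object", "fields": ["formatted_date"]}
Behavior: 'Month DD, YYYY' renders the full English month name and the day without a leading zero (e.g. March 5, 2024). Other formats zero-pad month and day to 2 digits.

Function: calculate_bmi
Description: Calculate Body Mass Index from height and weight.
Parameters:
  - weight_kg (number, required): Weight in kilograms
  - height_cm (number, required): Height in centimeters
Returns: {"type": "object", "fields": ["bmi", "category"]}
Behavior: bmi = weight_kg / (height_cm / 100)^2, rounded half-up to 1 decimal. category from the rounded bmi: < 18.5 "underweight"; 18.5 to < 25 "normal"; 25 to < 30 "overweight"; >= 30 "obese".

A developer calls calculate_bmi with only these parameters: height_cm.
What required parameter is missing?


Required parameters: weight_kg, height_cm
Provided: height_cm
Missing: weight_kg
weight_kg


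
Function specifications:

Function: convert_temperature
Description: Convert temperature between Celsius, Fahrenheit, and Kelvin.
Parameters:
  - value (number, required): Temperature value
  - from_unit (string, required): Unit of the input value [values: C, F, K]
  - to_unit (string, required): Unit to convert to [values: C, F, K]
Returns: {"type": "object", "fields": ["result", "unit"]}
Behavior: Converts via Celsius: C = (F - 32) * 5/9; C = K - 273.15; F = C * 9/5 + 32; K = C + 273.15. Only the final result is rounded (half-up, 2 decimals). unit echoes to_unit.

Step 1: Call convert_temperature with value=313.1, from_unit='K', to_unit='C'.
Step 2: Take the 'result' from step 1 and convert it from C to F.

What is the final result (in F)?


Step 1: convert_temperature(value=313.1, from_unit=K, to_unit=C)
  To C: 313.1 - 273.15 = 39.95
  Target is C: 39.95
  Round to 2 decimals: 39.95
  -> result = 39.95 C
Step 2: convert_temperature(value=39.95, from_unit=C, to_unit=F)
  Input already in C: 39.95
  To F: 39.95 * 9/5 + 32 = 103.91
  Round to 2 decimals: 103.91
  -> result = 103.91 F
103.91 F


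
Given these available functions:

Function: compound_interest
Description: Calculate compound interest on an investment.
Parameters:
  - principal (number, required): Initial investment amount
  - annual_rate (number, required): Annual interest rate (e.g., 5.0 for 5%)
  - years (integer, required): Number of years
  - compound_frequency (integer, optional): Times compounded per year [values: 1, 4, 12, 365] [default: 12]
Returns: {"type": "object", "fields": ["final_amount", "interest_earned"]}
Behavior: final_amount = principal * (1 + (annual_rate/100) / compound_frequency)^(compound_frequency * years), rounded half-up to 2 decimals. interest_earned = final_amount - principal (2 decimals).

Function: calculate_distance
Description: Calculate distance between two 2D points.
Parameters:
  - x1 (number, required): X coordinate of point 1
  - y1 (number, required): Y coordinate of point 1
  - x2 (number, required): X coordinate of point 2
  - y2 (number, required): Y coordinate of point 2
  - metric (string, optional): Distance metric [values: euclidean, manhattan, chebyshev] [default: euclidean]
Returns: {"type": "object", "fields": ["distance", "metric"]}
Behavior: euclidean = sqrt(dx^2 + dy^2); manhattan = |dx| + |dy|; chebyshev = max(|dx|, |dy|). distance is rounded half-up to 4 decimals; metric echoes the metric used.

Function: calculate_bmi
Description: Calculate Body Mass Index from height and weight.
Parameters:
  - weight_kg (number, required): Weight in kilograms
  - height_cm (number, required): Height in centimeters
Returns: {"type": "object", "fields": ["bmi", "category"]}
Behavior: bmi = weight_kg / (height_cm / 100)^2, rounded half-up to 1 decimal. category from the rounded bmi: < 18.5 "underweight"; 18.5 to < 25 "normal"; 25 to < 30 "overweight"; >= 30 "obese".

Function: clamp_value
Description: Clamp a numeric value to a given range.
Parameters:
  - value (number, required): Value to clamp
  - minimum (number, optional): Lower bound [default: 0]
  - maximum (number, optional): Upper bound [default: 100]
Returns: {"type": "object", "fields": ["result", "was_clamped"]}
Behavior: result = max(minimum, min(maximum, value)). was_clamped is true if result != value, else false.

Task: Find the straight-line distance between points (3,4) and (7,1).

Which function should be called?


The task needs a function whose description is: Calculate distance between two 2D points.
calculate_distance


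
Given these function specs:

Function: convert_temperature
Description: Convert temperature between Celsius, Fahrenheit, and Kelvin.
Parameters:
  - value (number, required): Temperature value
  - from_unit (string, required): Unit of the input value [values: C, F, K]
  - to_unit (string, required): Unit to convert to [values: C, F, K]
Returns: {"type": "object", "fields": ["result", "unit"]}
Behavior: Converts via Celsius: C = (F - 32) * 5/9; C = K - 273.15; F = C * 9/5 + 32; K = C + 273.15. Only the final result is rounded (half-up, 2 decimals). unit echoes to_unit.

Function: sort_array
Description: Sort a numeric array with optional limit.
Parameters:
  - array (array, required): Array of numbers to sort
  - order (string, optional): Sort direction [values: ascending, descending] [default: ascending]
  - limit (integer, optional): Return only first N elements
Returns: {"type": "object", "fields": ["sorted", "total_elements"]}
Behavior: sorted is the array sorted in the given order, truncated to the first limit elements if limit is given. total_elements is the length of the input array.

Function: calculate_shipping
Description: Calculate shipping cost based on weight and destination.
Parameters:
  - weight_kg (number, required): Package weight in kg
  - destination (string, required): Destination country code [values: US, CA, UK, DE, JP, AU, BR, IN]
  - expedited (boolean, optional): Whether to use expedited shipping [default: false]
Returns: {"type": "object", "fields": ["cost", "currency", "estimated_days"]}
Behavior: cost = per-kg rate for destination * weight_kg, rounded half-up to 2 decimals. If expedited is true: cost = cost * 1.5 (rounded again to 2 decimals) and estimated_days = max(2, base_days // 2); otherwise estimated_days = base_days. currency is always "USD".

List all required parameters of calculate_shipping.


Parameters of calculate_shipping and their required/optional flag:
  weight_kg: required
  destination: required
  expedited: optional
destination, weight_kg


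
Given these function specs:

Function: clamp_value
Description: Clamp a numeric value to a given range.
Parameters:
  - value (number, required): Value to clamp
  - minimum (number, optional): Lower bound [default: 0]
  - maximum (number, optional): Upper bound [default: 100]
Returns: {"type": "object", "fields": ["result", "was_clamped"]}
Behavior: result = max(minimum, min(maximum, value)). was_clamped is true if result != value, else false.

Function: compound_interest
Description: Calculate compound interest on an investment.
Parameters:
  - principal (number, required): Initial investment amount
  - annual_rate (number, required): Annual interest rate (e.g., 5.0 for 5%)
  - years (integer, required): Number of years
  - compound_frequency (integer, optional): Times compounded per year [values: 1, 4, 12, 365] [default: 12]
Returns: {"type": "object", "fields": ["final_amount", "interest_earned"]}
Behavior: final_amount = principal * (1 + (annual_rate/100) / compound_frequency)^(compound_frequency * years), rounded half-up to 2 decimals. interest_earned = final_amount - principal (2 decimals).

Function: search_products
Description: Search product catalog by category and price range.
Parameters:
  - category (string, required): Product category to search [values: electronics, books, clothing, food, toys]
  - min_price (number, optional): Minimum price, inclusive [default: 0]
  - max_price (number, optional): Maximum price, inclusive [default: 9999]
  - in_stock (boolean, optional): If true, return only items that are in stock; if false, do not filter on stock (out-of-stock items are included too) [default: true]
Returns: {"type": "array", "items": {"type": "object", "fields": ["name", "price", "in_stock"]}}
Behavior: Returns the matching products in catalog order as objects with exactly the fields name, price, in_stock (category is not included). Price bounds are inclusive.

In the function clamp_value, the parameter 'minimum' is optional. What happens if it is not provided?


The clamp_value spec declares:
  - minimum (number, optional): Lower bound [default: 0]
It defaults to 0


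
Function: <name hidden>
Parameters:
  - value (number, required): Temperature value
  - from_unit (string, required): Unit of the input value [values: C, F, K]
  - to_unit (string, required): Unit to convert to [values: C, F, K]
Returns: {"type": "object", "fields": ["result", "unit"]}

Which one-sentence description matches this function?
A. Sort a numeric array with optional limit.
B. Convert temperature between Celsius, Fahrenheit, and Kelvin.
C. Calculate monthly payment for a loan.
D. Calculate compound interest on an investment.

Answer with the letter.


Parameters value, from_unit, to_unit and return ["result", "unit"] fit: Convert temperature between Celsius, Fahrenheit, and Kelvin.
B


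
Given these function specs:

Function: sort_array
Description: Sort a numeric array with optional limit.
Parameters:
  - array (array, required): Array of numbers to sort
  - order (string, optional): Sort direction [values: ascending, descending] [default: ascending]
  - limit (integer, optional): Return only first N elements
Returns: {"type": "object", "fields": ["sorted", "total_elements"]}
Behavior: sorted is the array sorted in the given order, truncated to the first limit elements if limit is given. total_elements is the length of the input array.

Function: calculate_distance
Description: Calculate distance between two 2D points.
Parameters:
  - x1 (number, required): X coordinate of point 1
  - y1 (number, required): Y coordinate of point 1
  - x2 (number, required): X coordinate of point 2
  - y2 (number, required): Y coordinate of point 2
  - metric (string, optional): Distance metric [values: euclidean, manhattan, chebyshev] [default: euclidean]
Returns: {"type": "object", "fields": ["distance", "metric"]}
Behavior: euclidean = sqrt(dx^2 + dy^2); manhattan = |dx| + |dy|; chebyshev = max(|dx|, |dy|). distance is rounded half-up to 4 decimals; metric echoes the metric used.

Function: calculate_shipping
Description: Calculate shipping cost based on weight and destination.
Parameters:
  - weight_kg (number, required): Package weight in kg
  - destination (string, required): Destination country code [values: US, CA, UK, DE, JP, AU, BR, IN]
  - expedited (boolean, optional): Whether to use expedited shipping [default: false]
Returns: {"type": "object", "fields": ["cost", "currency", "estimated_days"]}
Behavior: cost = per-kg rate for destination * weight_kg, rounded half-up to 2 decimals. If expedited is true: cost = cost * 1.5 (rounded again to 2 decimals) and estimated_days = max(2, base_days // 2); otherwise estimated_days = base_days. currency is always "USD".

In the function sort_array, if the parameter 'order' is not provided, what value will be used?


The sort_array spec declares:
  - order (string, optional): Sort direction [values: ascending, descending] [default: ascending]
Default:
ascending


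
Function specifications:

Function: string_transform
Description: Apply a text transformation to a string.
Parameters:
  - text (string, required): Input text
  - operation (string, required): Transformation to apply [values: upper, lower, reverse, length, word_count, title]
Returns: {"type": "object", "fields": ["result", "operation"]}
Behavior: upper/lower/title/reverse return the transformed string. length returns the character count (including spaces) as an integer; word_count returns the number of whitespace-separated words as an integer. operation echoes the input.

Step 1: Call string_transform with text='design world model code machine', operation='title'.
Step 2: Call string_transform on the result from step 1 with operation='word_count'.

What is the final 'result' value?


Step 1: string_transform(text='design world model code machine', operation='title')
  -> result = 'Design World Model Code Machine'
Step 2: string_transform(text='Design World Model Code Machine', operation='word_count')
  words: Design, World, Model, Code, Machine -> 5
  -> result = 5
5


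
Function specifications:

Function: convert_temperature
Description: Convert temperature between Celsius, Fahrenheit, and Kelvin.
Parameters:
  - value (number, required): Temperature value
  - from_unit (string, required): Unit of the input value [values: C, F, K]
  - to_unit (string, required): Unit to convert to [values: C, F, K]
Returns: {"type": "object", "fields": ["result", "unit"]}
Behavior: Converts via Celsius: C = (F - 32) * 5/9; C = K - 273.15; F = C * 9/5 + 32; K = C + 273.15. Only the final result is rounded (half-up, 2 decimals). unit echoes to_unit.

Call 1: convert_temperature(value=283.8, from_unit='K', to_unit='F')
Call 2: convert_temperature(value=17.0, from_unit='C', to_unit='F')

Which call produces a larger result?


Call 1:
  To C: 283.8 - 273.15 = 10.65
  To F: 10.65 * 9/5 + 32 = 51.17
  Round to 2 decimals: 51.17
  -> 51.17 F
Call 2:
  Input already in C: 17
  To F: 17 * 9/5 + 32 = 62.6
  Round to 2 decimals: 62.6
  -> 62.6 F
Call 2 (62.6 F)


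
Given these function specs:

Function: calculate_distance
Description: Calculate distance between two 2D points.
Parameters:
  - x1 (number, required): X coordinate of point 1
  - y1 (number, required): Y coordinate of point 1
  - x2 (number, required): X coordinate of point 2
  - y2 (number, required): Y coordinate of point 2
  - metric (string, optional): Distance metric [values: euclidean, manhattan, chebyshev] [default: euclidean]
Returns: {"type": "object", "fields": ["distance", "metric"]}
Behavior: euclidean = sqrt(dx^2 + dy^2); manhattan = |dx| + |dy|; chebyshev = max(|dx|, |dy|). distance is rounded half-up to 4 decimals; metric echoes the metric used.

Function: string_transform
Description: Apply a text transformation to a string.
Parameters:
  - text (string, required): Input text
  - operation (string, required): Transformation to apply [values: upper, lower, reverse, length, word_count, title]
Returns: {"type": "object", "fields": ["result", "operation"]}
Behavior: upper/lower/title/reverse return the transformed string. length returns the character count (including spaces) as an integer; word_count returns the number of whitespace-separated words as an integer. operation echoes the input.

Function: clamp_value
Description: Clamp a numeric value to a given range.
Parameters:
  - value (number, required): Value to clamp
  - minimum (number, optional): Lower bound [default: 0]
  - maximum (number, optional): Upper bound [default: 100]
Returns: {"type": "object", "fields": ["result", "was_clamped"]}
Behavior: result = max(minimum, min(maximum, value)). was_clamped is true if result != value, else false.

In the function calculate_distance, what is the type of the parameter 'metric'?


The calculate_distance spec declares:
  - metric (string, optional): Distance metric [values: euclidean, manhattan, chebyshev] [default: euclidean]
Type:
string


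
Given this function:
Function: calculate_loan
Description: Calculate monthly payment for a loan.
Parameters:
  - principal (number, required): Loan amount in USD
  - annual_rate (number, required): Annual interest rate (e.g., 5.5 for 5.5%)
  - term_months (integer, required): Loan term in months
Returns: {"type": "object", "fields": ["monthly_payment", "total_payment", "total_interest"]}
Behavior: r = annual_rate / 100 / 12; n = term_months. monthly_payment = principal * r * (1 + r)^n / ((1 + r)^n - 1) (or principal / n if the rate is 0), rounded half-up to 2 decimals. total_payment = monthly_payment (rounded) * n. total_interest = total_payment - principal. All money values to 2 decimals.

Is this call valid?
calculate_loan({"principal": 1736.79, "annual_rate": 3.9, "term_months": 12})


Checking all required parameters present and types match... All valid.
Valid


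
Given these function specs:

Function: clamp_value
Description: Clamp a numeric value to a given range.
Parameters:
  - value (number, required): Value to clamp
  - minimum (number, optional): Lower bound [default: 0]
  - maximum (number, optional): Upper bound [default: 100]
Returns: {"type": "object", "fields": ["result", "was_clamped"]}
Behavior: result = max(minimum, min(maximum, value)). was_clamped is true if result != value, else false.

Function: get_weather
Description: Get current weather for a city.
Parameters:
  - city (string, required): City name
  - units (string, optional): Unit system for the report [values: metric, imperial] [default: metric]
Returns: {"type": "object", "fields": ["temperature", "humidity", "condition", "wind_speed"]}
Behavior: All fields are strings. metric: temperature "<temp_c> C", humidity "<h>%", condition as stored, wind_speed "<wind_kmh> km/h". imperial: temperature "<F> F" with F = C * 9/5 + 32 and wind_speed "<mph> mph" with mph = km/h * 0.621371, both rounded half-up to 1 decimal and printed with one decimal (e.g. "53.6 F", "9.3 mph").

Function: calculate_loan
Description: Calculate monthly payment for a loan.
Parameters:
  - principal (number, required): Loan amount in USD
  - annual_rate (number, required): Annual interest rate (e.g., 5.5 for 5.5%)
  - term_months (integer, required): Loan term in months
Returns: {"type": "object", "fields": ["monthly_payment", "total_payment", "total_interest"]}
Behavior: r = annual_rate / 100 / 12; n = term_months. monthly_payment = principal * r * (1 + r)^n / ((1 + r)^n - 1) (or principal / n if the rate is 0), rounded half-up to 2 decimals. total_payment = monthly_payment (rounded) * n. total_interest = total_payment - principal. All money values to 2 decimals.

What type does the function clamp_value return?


The clamp_value spec declares Returns: {"type": "object", "fields": ["result", "was_clamped"]}
Type:
object


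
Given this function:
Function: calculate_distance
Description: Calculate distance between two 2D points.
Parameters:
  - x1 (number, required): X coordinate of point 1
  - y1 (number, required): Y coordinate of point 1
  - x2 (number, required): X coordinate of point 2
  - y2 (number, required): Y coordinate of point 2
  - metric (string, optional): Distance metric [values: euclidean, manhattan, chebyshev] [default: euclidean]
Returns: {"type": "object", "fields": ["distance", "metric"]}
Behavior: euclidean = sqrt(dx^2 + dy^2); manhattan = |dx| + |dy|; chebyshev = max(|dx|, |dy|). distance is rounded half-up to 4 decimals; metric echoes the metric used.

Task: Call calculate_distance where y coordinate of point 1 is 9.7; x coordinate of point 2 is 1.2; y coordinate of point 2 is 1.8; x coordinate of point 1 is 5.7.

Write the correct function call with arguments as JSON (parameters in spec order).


Mapping each described value to its parameter name:
  'Y coordinate of point 1' -> y1 = 9.7
  'X coordinate of point 2' -> x2 = 1.2
  'Y coordinate of point 2' -> y2 = 1.8
  'X coordinate of point 1' -> x1 = 5.7
calculate_distance({"x1": 5.7, "y1": 9.7, "x2": 1.2, "y2": 1.8})


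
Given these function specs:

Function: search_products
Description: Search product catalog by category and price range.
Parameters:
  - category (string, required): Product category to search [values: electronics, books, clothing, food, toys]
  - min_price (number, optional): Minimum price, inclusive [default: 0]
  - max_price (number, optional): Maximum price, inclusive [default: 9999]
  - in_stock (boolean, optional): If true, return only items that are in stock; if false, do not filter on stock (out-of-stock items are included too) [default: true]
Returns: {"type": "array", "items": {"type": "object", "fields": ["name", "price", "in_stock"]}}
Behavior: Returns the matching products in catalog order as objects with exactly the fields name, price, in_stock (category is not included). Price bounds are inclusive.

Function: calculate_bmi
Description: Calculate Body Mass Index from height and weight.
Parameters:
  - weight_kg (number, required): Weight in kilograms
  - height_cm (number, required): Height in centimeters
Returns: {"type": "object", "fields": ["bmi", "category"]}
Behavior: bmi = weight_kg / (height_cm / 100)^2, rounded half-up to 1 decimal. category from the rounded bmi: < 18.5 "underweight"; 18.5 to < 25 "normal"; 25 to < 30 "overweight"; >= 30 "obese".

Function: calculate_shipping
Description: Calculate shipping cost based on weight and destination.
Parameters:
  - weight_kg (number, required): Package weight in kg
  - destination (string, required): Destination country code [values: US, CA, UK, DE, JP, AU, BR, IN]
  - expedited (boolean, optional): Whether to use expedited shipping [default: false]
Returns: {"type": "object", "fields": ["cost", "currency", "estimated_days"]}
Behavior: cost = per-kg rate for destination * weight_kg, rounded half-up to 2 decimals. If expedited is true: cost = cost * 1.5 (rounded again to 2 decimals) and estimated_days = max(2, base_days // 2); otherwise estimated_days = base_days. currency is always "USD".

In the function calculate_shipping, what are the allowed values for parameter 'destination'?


The calculate_shipping spec declares:
  - destination (string, required): Destination country code [values: US, CA, UK, DE, JP, AU, BR, IN]
Allowed values:
US, CA, UK, DE, JP, AU, BR, IN


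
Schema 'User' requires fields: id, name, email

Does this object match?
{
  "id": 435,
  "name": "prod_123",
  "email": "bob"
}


Checking required fields... All present.
Valid - all required fields present


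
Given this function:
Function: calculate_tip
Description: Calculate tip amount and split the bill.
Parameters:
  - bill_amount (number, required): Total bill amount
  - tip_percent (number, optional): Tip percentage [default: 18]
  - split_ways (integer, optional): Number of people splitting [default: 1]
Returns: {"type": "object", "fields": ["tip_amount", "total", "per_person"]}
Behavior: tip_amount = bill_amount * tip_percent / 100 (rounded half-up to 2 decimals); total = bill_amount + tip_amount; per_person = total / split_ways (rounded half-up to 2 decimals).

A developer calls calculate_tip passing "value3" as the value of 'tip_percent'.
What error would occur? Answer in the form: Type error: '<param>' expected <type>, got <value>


Spec: 'tip_percent' is declared as number; "value3" is a string.
Type error: 'tip_percent' expected number, got "value3"


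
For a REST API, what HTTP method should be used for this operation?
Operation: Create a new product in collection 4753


GET = read, POST = create, PUT = update/replace, DELETE = remove
This operation is a create.
POST


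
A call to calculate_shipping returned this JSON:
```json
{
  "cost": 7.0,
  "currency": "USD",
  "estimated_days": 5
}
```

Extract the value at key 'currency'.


USD


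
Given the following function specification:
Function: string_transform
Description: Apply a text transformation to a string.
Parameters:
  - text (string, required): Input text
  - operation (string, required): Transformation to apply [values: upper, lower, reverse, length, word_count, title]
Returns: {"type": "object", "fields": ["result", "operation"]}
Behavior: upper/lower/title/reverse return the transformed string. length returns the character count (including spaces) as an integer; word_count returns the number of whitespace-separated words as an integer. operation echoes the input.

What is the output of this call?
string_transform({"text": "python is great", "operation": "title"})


title('python is great') = 'Python Is Great'
Output:
{"result": "Python Is Great", "operation": "title"}


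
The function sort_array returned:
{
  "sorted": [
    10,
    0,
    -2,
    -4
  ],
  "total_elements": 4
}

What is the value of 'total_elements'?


4


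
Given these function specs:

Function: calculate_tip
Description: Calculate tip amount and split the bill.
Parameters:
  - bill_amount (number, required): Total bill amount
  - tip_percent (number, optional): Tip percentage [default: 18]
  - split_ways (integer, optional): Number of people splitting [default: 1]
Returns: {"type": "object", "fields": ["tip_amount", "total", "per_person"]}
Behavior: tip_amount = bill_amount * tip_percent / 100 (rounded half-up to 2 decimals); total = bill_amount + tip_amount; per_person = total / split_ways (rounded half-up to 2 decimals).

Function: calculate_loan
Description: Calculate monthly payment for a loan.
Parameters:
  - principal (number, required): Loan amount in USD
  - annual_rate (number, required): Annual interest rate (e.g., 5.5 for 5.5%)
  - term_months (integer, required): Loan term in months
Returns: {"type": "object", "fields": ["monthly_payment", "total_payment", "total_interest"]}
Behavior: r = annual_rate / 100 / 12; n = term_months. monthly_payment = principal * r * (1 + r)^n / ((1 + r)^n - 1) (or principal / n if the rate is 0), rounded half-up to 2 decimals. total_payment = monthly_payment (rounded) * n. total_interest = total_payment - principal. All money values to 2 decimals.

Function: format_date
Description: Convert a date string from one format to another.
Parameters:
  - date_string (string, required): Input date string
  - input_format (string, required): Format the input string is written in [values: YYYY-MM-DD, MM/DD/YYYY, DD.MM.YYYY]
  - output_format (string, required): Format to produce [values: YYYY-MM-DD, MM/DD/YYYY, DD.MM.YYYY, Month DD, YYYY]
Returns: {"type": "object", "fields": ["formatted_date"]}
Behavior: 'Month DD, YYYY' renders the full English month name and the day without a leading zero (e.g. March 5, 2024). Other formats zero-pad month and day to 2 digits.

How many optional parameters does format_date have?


Parameters of format_date: date_string (required), input_format (required), output_format (required)
Optional count:
0


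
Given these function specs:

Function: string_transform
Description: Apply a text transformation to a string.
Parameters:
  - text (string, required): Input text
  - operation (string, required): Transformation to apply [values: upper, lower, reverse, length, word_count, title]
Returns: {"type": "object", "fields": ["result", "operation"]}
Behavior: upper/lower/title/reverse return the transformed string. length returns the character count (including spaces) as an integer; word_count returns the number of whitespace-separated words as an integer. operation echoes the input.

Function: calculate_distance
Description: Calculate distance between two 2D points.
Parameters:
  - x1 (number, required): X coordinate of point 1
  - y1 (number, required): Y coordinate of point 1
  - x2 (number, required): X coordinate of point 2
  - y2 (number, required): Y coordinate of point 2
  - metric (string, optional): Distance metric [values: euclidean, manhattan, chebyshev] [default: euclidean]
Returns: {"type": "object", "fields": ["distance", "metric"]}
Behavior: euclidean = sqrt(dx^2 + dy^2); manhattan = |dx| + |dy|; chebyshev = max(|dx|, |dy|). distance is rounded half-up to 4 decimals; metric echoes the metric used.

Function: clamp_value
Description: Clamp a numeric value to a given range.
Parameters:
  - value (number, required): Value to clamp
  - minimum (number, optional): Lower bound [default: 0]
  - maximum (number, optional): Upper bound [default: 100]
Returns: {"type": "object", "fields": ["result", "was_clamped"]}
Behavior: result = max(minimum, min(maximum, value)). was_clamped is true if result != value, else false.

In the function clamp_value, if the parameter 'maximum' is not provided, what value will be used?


The clamp_value spec declares:
  - maximum (number, optional): Upper bound [default: 100]
Default:
100


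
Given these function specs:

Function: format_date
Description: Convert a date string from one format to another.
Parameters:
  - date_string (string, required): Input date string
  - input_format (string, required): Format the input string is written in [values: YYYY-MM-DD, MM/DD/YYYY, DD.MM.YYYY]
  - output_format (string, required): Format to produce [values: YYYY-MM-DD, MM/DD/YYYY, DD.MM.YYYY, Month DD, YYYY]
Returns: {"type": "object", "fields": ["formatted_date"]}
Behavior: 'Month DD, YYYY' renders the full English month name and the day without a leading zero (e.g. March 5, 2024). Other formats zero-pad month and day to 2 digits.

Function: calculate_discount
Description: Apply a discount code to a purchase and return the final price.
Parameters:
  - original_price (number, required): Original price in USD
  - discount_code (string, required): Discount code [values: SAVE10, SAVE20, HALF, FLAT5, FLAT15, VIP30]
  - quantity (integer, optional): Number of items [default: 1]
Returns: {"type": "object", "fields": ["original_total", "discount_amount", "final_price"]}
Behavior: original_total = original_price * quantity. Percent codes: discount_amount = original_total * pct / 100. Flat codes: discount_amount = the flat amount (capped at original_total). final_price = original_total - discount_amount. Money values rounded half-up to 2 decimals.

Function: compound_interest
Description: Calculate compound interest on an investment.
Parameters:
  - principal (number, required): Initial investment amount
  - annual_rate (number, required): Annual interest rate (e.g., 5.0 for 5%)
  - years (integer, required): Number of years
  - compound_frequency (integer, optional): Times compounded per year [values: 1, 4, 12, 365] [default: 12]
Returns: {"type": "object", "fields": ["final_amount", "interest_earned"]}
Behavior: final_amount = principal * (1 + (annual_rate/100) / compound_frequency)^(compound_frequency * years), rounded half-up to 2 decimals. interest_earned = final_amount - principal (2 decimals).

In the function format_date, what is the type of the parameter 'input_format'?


The format_date spec declares:
  - input_format (string, required): Format the input string is written in [values: YYYY-MM-DD, MM/DD/YYYY, DD.MM.YYYY]
Type:
string


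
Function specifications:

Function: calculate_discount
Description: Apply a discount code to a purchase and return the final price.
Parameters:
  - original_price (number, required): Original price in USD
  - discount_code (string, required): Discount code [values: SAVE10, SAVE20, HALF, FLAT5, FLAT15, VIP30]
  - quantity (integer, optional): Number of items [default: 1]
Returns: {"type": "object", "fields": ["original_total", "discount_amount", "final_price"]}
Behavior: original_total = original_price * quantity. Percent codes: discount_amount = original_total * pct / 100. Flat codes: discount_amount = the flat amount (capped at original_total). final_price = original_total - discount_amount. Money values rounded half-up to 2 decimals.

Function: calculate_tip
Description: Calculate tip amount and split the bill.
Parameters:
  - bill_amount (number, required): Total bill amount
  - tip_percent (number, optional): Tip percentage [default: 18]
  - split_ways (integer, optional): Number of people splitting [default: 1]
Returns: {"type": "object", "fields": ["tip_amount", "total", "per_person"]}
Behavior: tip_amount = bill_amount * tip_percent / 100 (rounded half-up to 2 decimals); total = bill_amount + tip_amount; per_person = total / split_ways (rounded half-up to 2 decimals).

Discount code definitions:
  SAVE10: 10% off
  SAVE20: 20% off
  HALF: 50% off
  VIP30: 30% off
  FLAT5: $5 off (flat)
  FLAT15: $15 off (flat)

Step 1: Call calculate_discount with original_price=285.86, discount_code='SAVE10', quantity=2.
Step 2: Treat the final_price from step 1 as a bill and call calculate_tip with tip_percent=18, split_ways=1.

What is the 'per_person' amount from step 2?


Step 1: calculate_discount(original_price=285.86, discount_code=SAVE10, quantity=2)
  original_total = 285.86 * 2 = 571.72
  SAVE10 = 10% off: discount_amount = 571.72 * 10/100 = 57.172 -> 57.17
  final_price = 571.72 - 57.17 = 514.55
  -> final_price = 514.55
Step 2: calculate_tip(bill_amount=514.55, tip_percent=18, split_ways=1)
  tip_amount = 514.55 * 18/100 = 92.619 -> 92.62
  total = 514.55 + 92.62 = 607.17
  per_person = 607.17 / 1 = 607.17 -> 607.17
  -> per_person = 607.17
$607.17
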